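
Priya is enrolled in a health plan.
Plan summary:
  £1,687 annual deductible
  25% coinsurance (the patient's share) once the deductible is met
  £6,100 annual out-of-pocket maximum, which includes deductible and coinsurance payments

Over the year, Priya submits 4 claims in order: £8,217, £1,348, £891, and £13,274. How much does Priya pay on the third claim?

£222.75

Claim 1 — £8,217: £1,687 finishes the deductible; £6,530 goes to coinsurance; patient's 25% is £1,632.50. Patient owes £3,319.50 (running OOP £3,319.50).
Claim 2 — £1,348: deductible already satisfied, so patient's share is 25% × £1,348 = £337. Patient owes £337 (running OOP £3,656.50).
Claim 3 — £891: deductible already satisfied, so patient's share is 25% × £891 = £222.75. Patient owes £222.75 (running OOP £3,879.25).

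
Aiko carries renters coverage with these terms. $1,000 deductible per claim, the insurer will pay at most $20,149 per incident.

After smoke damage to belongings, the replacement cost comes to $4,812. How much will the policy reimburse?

$3,812

Subtract the deductible: $4,812 − $1,000 = $3,812.
$3,812 is within the $20,149 limit, so the insurer pays $3,812.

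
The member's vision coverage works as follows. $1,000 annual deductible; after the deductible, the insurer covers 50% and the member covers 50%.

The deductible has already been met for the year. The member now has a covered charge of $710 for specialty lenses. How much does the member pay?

$355

With the deductible met, the entire $710 is subject to coinsurance.
Member's 50% share of $710 is $355.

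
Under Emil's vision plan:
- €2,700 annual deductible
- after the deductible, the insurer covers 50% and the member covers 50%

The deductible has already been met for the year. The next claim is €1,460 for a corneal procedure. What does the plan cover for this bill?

With the deductible met, the entire €1,460 is subject to coinsurance.
50% of €1,460 = €730 falls to the member.
The plan picks up €1,460 − €730 = €730.

€730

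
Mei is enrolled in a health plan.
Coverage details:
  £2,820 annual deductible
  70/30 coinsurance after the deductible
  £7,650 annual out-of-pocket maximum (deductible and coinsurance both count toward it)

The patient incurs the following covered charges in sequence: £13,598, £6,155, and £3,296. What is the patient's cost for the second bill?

£1,596.60

Bill 1, £13,598: £2,820 to deductible, leaving £10,778; patient's 30% is £3,233.40. Patient owes £6,053.40 (running OOP £6,053.40).
Bill 2, £6,155: 30% coinsurance on £6,155 = £1,846.50. Adding that to £6,053.40 gives £7,899.90, past the £7,650 cap; patient pays only £7,650 − £6,053.40 = £1,596.60.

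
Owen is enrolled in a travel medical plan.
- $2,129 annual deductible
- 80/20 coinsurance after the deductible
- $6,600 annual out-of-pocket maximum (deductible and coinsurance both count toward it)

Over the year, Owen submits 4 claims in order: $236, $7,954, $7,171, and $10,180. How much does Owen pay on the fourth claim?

$1,824.60

#1 ($236): entire amount goes to the deductible. Cost to traveler: $236. OOP to date $236.
#2 ($7,954): deductible takes $1,893, $6,061 remains; coinsurance $6,061 × 20% = $1,212.20. Traveler owes $3,105.20 (running OOP $3,341.20).
#3 ($7,171): 20% coinsurance on $7,171 = $1,434.20. Traveler pays $1,434.20; OOP now $4,775.40.
#4 ($10,180): 20% coinsurance on $10,180 = $2,036. OOP would hit $6,811.40 > $6,600, so the cap limits the traveler to $6,600 − $4,775.40 = $1,824.60.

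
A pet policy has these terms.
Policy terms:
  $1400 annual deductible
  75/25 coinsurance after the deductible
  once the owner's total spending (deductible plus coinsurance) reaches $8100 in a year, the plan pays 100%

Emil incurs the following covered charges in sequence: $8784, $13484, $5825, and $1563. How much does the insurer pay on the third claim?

Bill 1, $8784: $1400 to deductible, leaving $7384; 25% of $7384 = $1846. Owner pays $3246; OOP now $3246. Insurer: $8784 − $3246 = $5538.
Bill 2, $13484: 25% coinsurance on $13484 = $3371. Owner owes $3371 (running OOP $6617). Plan pays $13484 − $3371 = $10113.
Bill 3, $5825: 25% coinsurance on $5825 = $1456.25. Owner owes $1456.25 (running OOP $8073.25). Insurer: $5825 − $1456.25 = $4368.75.

$4368.75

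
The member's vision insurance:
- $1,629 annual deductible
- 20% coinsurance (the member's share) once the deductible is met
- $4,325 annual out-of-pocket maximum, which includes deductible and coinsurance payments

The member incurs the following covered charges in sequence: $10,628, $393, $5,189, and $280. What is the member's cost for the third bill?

$817.60

Claim 1 — $10,628: deductible takes $1,629, $8,999 remains; 20% of $8,999 = $1,799.80. Member owes $3,428.80 (running OOP $3,428.80).
Claim 2 — $393: 20% coinsurance on $393 = $78.60. Member owes $78.60 (running OOP $3,507.40).
Claim 3 — $5,189: deductible met; 20% of $5,189 = $1,037.80. That would push OOP to $4,545.20, over the $4,325 cap, so member pays $4,325 − $3,507.40 = $817.60.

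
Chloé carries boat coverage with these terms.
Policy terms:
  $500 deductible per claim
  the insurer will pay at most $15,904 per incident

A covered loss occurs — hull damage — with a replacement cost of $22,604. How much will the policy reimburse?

Less the $500 deductible: $22,604 − $500 = $22,104.
$22,104 exceeds the $15,904 limit, so the insurer pays the limit: $15,904.

$15,904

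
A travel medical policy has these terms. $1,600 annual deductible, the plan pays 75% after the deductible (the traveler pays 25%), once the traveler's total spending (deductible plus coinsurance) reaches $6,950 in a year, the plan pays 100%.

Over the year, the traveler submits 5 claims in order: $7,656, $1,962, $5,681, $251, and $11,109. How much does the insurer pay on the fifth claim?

$9,246.50

Claim 1 ($7,656): $1,600 to deductible, leaving $6,056; 25% of $6,056 = $1,514. Traveler owes $3,114 (running OOP $3,114). Plan pays $7,656 − $3,114 = $4,542.
Claim 2 ($1,962): deductible already satisfied, so traveler's share is 25% × $1,962 = $490.50. Cost to traveler: $490.50. OOP to date $3,604.50. Insurer: $1,962 − $490.50 = $1,471.50.
Claim 3 ($5,681): deductible met; 25% of $5,681 = $1,420.25. Traveler pays $1,420.25; OOP now $5,024.75. Insurer: $5,681 − $1,420.25 = $4,260.75.
Claim 4 ($251): deductible already satisfied, so traveler's share is 25% × $251 = $62.75. Traveler owes $62.75 (running OOP $5,087.50). Insurer: $251 − $62.75 = $188.25.
Claim 5 ($11,109): deductible met; 25% of $11,109 = $2,777.25. That would push OOP to $7,864.75, over the $6,950 cap, so traveler pays $6,950 − $5,087.50 = $1,862.50. Plan pays $11,109 − $1,862.50 = $9,246.50.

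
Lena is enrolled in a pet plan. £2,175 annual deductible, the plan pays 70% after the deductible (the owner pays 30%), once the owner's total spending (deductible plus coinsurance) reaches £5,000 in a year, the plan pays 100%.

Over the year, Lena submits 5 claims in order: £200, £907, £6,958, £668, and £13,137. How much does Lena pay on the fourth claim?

£200.40

Claim 1 — £200: entire amount goes to the deductible. Owner pays £200; OOP now £200.
Claim 2 — £907: entire amount goes to the deductible. Owner owes £907 (running OOP £1,107).
Claim 3 — £6,958: £1,068 finishes the deductible; £5,890 goes to coinsurance; 30% of £5,890 = £1,767. Owner pays £2,835; OOP now £3,942.
Claim 4 — £668: 30% coinsurance on £668 = £200.40. Owner pays £200.40; OOP now £4,142.40.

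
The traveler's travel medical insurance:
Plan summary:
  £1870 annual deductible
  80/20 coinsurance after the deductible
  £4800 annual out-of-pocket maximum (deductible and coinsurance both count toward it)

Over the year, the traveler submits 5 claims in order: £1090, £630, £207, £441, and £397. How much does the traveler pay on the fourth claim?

£88.20

Claim 1 — £1090: fully absorbed by the deductible. Traveler owes £1090 (running OOP £1090).
Claim 2 — £630: all of it applies to the deductible. Cost to traveler: £630. OOP to date £1720.
Claim 3 — £207: £150 to deductible, leaving £57; 20% of £57 = £11.40. Traveler pays £161.40; OOP now £1881.40.
Claim 4 — £441: deductible met; 20% of £441 = £88.20. Traveler owes £88.20 (running OOP £1969.60).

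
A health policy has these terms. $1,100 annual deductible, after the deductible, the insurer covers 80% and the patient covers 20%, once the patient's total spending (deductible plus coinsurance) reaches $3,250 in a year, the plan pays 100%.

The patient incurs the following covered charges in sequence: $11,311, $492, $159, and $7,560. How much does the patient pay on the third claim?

Bill 1, $11,311: deductible takes $1,100, $10,211 remains; 20% of $10,211 = $2,042.20. Cost to patient: $3,142.20. OOP to date $3,142.20.
Bill 2, $492: deductible already satisfied, so patient's share is 20% × $492 = $98.40. Patient pays $98.40; OOP now $3,240.60.
Bill 3, $159: 20% coinsurance on $159 = $31.80. That would push OOP to $3,272.40, over the $3,250 cap, so patient pays $3,250 − $3,240.60 = $9.40.

$9.40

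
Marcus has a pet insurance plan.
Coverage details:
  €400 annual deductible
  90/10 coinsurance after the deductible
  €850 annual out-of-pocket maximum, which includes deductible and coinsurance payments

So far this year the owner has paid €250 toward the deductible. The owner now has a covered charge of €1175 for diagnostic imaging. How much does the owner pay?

Remaining deductible: €400 − €250 = €150.
After the €150 deductible portion, €1175 − €150 = €1025 is subject to coinsurance.
Coinsurance: €1025 × 10% = €102.50.
That puts the owner's cost at €150 + €102.50 = €252.50 before any cap.
Year-to-date out-of-pocket becomes €250 + €252.50 = €502.50, still under the €850 maximum, so no cap applies.

€252.50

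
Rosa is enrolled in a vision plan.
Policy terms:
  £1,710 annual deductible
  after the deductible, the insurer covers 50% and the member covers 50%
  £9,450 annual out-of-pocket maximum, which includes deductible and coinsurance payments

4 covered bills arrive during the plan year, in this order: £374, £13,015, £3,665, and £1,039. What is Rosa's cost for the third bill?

£1,832.50

Claim 1 (£374): entire amount goes to the deductible. Member owes £374 (running OOP £374).
Claim 2 (£13,015): £1,336 to deductible, leaving £11,679; coinsurance £11,679 × 50% = £5,839.50. Member pays £7,175.50; OOP now £7,549.50.
Claim 3 (£3,665): 50% coinsurance on £3,665 = £1,832.50. Member owes £1,832.50 (running OOP £9,382).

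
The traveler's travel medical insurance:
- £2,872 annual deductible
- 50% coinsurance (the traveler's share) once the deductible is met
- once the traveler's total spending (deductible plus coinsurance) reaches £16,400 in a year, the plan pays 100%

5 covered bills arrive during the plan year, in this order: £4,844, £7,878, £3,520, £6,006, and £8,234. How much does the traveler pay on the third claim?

£1,760

Claim 1 (£4,844): deductible takes £2,872, £1,972 remains; 50% of £1,972 = £986. Traveler owes £3,858 (running OOP £3,858).
Claim 2 (£7,878): 50% coinsurance on £7,878 = £3,939. Traveler pays £3,939; OOP now £7,797.
Claim 3 (£3,520): 50% coinsurance on £3,520 = £1,760. Traveler pays £1,760; OOP now £9,557.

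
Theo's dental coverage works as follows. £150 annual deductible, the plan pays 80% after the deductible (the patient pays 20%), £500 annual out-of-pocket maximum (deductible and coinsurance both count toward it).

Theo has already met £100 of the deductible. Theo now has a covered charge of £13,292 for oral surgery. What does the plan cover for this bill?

Remaining deductible: £150 − £100 = £50.
The remaining £13,242 (= £13,292 − £50) moves to coinsurance.
Coinsurance: £13,242 × 20% = £2,648.40.
So the patient owes £50 + £2,648.40 = £2,698.40 before any cap.
Year-to-date out-of-pocket would reach £100 + £2,698.40 = £2,798.40, above the £500 maximum, so the patient pays only £500 − £100 = £400.
Insurer pays the balance: £13,292 − £400 = £12,892.

£12,892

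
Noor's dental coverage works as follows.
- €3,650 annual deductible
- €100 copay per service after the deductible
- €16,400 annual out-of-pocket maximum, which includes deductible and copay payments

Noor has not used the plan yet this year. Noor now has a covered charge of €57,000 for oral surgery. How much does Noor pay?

The full €3,650 deductible is still open; €3,650 of this bill applies to it.
That leaves €57,000 − €3,650 = €53,350 for the copay.
Copay on this service: €100.
Patient responsibility before any cap: €3,650 + €100 = €3,750.
Cumulative spending €0 + €3,750 = €3,750 stays under the €16,400 maximum.

€3,750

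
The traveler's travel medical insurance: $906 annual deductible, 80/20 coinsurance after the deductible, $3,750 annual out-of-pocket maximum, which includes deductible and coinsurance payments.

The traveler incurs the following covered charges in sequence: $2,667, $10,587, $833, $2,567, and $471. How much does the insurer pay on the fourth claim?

Bill 1, $2,667: deductible takes $906, $1,761 remains; coinsurance $1,761 × 20% = $352.20. Traveler pays $1,258.20; OOP now $1,258.20. Insurer: $2,667 − $1,258.20 = $1,408.80.
Bill 2, $10,587: deductible met; 20% of $10,587 = $2,117.40. Traveler owes $2,117.40 (running OOP $3,375.60). Plan pays $10,587 − $2,117.40 = $8,469.60.
Bill 3, $833: deductible already satisfied, so traveler's share is 20% × $833 = $166.60. Cost to traveler: $166.60. OOP to date $3,542.20. Insurer: $833 − $166.60 = $666.40.
Bill 4, $2,567: 20% coinsurance on $2,567 = $513.40. That would push OOP to $4,055.60, over the $3,750 cap, so traveler pays $3,750 − $3,542.20 = $207.80. Plan pays $2,567 − $207.80 = $2,359.20.

$2,359.20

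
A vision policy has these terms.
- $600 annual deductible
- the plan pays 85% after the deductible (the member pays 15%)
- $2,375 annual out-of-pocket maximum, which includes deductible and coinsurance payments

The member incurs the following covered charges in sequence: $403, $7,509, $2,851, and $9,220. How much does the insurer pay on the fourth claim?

$8,969.45

Claim 1 ($403): all of it applies to the deductible. Member pays $403; OOP now $403. Plan pays $403 − $403 = $0.
Claim 2 ($7,509): $197 to deductible, leaving $7,312; 15% of $7,312 = $1,096.80. Cost to member: $1,293.80. OOP to date $1,696.80. Insurer: $7,509 − $1,293.80 = $6,215.20.
Claim 3 ($2,851): 15% coinsurance on $2,851 = $427.65. Member pays $427.65; OOP now $2,124.45. Insurer: $2,851 − $427.65 = $2,423.35.
Claim 4 ($9,220): 15% coinsurance on $9,220 = $1,383. OOP would hit $3,507.45 > $2,375, so the cap limits the member to $2,375 − $2,124.45 = $250.55. Insurer: $9,220 − $250.55 = $8,969.45.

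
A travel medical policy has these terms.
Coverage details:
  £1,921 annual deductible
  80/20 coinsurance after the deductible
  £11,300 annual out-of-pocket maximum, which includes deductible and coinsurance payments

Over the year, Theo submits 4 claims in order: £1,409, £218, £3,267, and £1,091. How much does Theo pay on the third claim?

Bill 1, £1,409: fully absorbed by the deductible. Cost to traveler: £1,409. OOP to date £1,409.
Bill 2, £218: all of it applies to the deductible. Cost to traveler: £218. OOP to date £1,627.
Bill 3, £3,267: £294 finishes the deductible; £2,973 goes to coinsurance; traveler's 20% is £594.60. Traveler pays £888.60; OOP now £2,515.60.

£888.60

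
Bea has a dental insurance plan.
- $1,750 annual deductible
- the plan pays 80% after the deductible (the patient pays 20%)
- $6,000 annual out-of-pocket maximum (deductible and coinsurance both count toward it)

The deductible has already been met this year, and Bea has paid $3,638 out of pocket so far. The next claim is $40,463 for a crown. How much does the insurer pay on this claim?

With the deductible met, the entire $40,463 is subject to coinsurance.
20% of $40,463 = $8,092.60 falls to the patient.
Adding $8,092.60 to the $3,638 already spent would give $11,730.60, which exceeds the $6,000 cap; the patient pays just $6,000 − $3,638 = $2,362.
The insurer covers the remainder: $40,463 − $2,362 = $38,101.

$38,101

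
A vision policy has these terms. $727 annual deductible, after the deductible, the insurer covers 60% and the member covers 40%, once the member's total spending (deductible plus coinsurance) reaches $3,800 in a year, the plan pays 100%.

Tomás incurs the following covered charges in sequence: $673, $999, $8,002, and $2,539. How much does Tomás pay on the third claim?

Claim 1 — $673: all of it applies to the deductible. Cost to member: $673. OOP to date $673.
Claim 2 — $999: $54 finishes the deductible; $945 goes to coinsurance; coinsurance $945 × 40% = $378. Member owes $432 (running OOP $1,105).
Claim 3 — $8,002: deductible met; 40% of $8,002 = $3,200.80. That would push OOP to $4,305.80, over the $3,800 cap, so member pays $3,800 − $1,105 = $2,695.

$2,695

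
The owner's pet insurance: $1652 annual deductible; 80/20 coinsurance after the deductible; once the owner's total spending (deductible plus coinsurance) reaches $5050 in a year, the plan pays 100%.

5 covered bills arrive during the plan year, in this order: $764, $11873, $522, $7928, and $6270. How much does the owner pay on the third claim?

$104.40

Claim 1 — $764: fully absorbed by the deductible. Owner pays $764; OOP now $764.
Claim 2 — $11873: $888 finishes the deductible; $10985 goes to coinsurance; owner's 20% is $2197. Owner pays $3085; OOP now $3849.
Claim 3 — $522: 20% coinsurance on $522 = $104.40. Owner owes $104.40 (running OOP $3953.40).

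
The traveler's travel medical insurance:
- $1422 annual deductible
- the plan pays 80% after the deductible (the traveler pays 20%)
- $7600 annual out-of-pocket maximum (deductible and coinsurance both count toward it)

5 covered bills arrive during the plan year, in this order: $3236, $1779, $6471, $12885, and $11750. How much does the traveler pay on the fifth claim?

Claim 1 — $3236: $1422 to deductible, leaving $1814; traveler's 20% is $362.80. Traveler pays $1784.80; OOP now $1784.80.
Claim 2 — $1779: 20% coinsurance on $1779 = $355.80. Traveler owes $355.80 (running OOP $2140.60).
Claim 3 — $6471: deductible already satisfied, so traveler's share is 20% × $6471 = $1294.20. Cost to traveler: $1294.20. OOP to date $3434.80.
Claim 4 — $12885: 20% coinsurance on $12885 = $2577. Traveler owes $2577 (running OOP $6011.80).
Claim 5 — $11750: deductible already satisfied, so traveler's share is 20% × $11750 = $2350. Adding that to $6011.80 gives $8361.80, past the $7600 cap; traveler pays only $7600 − $6011.80 = $1588.20.

$1588.20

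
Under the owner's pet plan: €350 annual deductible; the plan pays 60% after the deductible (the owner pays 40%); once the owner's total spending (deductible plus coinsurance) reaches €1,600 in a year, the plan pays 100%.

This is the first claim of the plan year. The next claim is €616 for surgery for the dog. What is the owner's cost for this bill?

Nothing has been paid toward the €350 deductible, so the first €350 of this charge is applied there.
That leaves €616 − €350 = €266 for coinsurance.
Coinsurance: €266 × 40% = €106.40.
That puts the owner's cost at €350 + €106.40 = €456.40 before any cap.
Total out-of-pocket so far would be €0 + €456.40 = €456.40, below the €1,600 cap — no reduction.

€456.40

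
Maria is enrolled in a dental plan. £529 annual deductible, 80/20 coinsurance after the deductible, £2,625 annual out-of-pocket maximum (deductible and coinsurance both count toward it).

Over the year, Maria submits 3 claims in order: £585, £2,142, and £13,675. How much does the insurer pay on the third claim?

£12,018.60

#1 (£585): £529 to deductible, leaving £56; 20% of £56 = £11.20. Cost to patient: £540.20. OOP to date £540.20. Plan pays £585 − £540.20 = £44.80.
#2 (£2,142): deductible already satisfied, so patient's share is 20% × £2,142 = £428.40. Patient owes £428.40 (running OOP £968.60). Plan pays £2,142 − £428.40 = £1,713.60.
#3 (£13,675): deductible already satisfied, so patient's share is 20% × £13,675 = £2,735. That would push OOP to £3,703.60, over the £2,625 cap, so patient pays £2,625 − £968.60 = £1,656.40. Insurer: £13,675 − £1,656.40 = £12,018.60.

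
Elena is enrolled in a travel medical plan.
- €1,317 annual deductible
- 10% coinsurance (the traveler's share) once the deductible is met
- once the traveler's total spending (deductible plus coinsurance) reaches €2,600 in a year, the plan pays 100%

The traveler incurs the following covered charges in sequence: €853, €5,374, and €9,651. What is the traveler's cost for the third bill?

€792

Bill 1, €853: fully absorbed by the deductible. Cost to traveler: €853. OOP to date €853.
Bill 2, €5,374: €464 to deductible, leaving €4,910; coinsurance €4,910 × 10% = €491. Cost to traveler: €955. OOP to date €1,808.
Bill 3, €9,651: deductible met; 10% of €9,651 = €965.10. That would push OOP to €2,773.10, over the €2,600 cap, so traveler pays €2,600 − €1,808 = €792.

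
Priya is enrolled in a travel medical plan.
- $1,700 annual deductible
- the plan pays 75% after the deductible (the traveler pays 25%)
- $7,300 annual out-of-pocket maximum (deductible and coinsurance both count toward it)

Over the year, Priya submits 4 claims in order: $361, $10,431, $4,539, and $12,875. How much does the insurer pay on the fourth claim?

$10,682.75

Claim 1 ($361): entire amount goes to the deductible. Traveler owes $361 (running OOP $361). Insurer: $361 − $361 = $0.
Claim 2 ($10,431): $1,339 finishes the deductible; $9,092 goes to coinsurance; coinsurance $9,092 × 25% = $2,273. Traveler pays $3,612; OOP now $3,973. Insurer: $10,431 − $3,612 = $6,819.
Claim 3 ($4,539): deductible already satisfied, so traveler's share is 25% × $4,539 = $1,134.75. Cost to traveler: $1,134.75. OOP to date $5,107.75. Insurer: $4,539 − $1,134.75 = $3,404.25.
Claim 4 ($12,875): 25% coinsurance on $12,875 = $3,218.75. OOP would hit $8,326.50 > $7,300, so the cap limits the traveler to $7,300 − $5,107.75 = $2,192.25. Insurer: $12,875 − $2,192.25 = $10,682.75.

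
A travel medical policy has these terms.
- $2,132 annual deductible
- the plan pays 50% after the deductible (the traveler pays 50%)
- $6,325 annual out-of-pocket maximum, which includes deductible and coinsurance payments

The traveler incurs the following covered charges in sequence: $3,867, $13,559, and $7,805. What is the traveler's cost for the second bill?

$3,325.50

Claim 1 ($3,867): $2,132 to deductible, leaving $1,735; traveler's 50% is $867.50. Cost to traveler: $2,999.50. OOP to date $2,999.50.
Claim 2 ($13,559): deductible already satisfied, so traveler's share is 50% × $13,559 = $6,779.50. Adding that to $2,999.50 gives $9,779, past the $6,325 cap; traveler pays only $6,325 − $2,999.50 = $3,325.50.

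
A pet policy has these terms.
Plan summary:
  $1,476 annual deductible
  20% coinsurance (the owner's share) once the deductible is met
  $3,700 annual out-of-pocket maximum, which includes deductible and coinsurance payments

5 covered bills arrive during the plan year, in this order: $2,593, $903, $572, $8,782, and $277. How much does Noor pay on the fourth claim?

Claim 1 ($2,593): $1,476 finishes the deductible; $1,117 goes to coinsurance; 20% of $1,117 = $223.40. Owner owes $1,699.40 (running OOP $1,699.40).
Claim 2 ($903): 20% coinsurance on $903 = $180.60. Owner owes $180.60 (running OOP $1,880).
Claim 3 ($572): deductible already satisfied, so owner's share is 20% × $572 = $114.40. Owner pays $114.40; OOP now $1,994.40.
Claim 4 ($8,782): deductible met; 20% of $8,782 = $1,756.40. OOP would hit $3,750.80 > $3,700, so the cap limits the owner to $3,700 − $1,994.40 = $1,705.60.

$1,705.60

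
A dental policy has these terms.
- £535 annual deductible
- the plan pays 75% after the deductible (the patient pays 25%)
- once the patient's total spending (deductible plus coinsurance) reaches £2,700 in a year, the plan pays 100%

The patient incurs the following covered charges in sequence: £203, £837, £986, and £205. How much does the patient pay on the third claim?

£246.50

#1 (£203): entire amount goes to the deductible. Patient pays £203; OOP now £203.
#2 (£837): deductible takes £332, £505 remains; coinsurance £505 × 25% = £126.25. Patient owes £458.25 (running OOP £661.25).
#3 (£986): 25% coinsurance on £986 = £246.50. Patient owes £246.50 (running OOP £907.75).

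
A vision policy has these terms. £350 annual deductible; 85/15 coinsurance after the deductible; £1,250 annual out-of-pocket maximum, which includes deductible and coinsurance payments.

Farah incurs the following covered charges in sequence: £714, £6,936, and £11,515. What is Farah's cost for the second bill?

#1 (£714): £350 to deductible, leaving £364; 15% of £364 = £54.60. Cost to member: £404.60. OOP to date £404.60.
#2 (£6,936): deductible met; 15% of £6,936 = £1,040.40. Adding that to £404.60 gives £1,445, past the £1,250 cap; member pays only £1,250 − £404.60 = £845.40.

£845.40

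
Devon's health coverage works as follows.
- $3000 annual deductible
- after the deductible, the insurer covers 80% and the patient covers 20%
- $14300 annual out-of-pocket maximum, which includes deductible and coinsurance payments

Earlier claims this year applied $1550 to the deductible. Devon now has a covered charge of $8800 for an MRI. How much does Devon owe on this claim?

$1550 of the $3000 deductible is already met, leaving $1450.
The remaining $7350 (= $8800 − $1450) moves to coinsurance.
Coinsurance: $7350 × 20% = $1470.
Patient responsibility before any cap: $1450 + $1470 = $2920.
Cumulative spending $1550 + $2920 = $4470 stays under the $14300 maximum.

$2920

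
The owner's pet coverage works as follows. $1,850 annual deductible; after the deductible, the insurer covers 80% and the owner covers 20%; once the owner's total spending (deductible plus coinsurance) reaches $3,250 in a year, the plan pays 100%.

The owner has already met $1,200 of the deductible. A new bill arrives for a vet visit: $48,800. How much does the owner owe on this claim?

$2,050

$1,200 of the $1,850 deductible is already met, leaving $650.
The remaining $48,150 (= $48,800 − $650) moves to coinsurance.
Coinsurance: $48,150 × 20% = $9,630.
So the owner owes $650 + $9,630 = $10,280 before any cap.
That would bring total out-of-pocket to $11,480, past the $3,250 cap. The owner is capped at $3,250 − $1,200 = $2,050 on this claim.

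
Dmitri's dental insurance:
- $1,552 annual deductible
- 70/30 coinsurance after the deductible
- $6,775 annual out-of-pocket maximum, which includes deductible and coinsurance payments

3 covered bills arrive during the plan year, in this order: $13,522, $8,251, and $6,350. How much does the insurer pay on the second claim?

$6,619

Bill 1, $13,522: deductible takes $1,552, $11,970 remains; 30% of $11,970 = $3,591. Cost to patient: $5,143. OOP to date $5,143. Plan pays $13,522 − $5,143 = $8,379.
Bill 2, $8,251: deductible already satisfied, so patient's share is 30% × $8,251 = $2,475.30. That would push OOP to $7,618.30, over the $6,775 cap, so patient pays $6,775 − $5,143 = $1,632. Plan pays $8,251 − $1,632 = $6,619.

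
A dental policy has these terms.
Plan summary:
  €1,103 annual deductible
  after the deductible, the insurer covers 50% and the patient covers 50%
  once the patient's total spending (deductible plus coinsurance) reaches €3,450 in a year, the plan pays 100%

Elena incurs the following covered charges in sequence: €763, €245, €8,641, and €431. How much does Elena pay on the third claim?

#1 (€763): entire amount goes to the deductible. Patient owes €763 (running OOP €763).
#2 (€245): fully absorbed by the deductible. Patient owes €245 (running OOP €1,008).
#3 (€8,641): €95 finishes the deductible; €8,546 goes to coinsurance; 50% of €8,546 = €4,273. Deductible plus coinsurance: €95 + €4,273 = €4,368. OOP would hit €5,376 > €3,450, so the cap limits the patient to €3,450 − €1,008 = €2,442.

€2,442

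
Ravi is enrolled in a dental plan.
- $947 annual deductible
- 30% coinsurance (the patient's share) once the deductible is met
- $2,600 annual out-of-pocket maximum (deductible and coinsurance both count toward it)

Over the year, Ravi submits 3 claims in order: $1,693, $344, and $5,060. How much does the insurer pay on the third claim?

$3,734

Claim 1 ($1,693): $947 finishes the deductible; $746 goes to coinsurance; coinsurance $746 × 30% = $223.80. Patient owes $1,170.80 (running OOP $1,170.80). Insurer: $1,693 − $1,170.80 = $522.20.
Claim 2 ($344): deductible met; 30% of $344 = $103.20. Cost to patient: $103.20. OOP to date $1,274. Plan pays $344 − $103.20 = $240.80.
Claim 3 ($5,060): deductible already satisfied, so patient's share is 30% × $5,060 = $1,518. Adding that to $1,274 gives $2,792, past the $2,600 cap; patient pays only $2,600 − $1,274 = $1,326. Insurer: $5,060 − $1,326 = $3,734.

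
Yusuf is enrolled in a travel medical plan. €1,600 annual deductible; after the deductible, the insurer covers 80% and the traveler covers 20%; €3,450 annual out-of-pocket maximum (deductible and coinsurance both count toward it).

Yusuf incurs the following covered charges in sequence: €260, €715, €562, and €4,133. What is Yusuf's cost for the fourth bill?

Claim 1 (€260): fully absorbed by the deductible. Traveler pays €260; OOP now €260.
Claim 2 (€715): fully absorbed by the deductible. Traveler pays €715; OOP now €975.
Claim 3 (€562): fully absorbed by the deductible. Traveler owes €562 (running OOP €1,537).
Claim 4 (€4,133): deductible takes €63, €4,070 remains; coinsurance €4,070 × 20% = €814. Traveler pays €877; OOP now €2,414.

€877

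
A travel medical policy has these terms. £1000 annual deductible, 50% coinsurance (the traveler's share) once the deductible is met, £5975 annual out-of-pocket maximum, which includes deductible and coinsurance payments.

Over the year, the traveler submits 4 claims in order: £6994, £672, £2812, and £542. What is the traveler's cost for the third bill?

Claim 1 (£6994): deductible takes £1000, £5994 remains; coinsurance £5994 × 50% = £2997. Traveler owes £3997 (running OOP £3997).
Claim 2 (£672): 50% coinsurance on £672 = £336. Traveler pays £336; OOP now £4333.
Claim 3 (£2812): deductible met; 50% of £2812 = £1406. Traveler pays £1406; OOP now £5739.

£1406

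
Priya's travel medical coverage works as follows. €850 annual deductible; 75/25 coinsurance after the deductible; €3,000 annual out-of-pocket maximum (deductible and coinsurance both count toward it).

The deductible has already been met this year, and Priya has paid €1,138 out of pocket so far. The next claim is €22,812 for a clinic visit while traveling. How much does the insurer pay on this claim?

€20,950

The deductible is already satisfied, so the full bill goes to coinsurance.
25% of €22,812 = €5,703 falls to the traveler.
That would bring total out-of-pocket to €6,841, past the €3,000 cap. The traveler is capped at €3,000 − €1,138 = €1,862 on this claim.
The insurer covers the remainder: €22,812 − €1,862 = €20,950.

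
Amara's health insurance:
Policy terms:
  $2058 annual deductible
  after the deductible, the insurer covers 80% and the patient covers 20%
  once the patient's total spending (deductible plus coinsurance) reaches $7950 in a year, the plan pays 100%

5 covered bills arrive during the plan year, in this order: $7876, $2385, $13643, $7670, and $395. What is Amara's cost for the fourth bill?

$1522.80

Claim 1 — $7876: $2058 finishes the deductible; $5818 goes to coinsurance; patient's 20% is $1163.60. Patient pays $3221.60; OOP now $3221.60.
Claim 2 — $2385: deductible already satisfied, so patient's share is 20% × $2385 = $477. Patient owes $477 (running OOP $3698.60).
Claim 3 — $13643: deductible already satisfied, so patient's share is 20% × $13643 = $2728.60. Patient pays $2728.60; OOP now $6427.20.
Claim 4 — $7670: 20% coinsurance on $7670 = $1534. That would push OOP to $7961.20, over the $7950 cap, so patient pays $7950 − $6427.20 = $1522.80.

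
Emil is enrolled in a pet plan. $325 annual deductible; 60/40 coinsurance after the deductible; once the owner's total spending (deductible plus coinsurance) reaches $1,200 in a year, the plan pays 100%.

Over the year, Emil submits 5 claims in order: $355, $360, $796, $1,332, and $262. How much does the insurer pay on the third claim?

Bill 1, $355: $325 finishes the deductible; $30 goes to coinsurance; coinsurance $30 × 40% = $12. Owner pays $337; OOP now $337. Plan pays $355 − $337 = $18.
Bill 2, $360: deductible met; 40% of $360 = $144. Owner pays $144; OOP now $481. Plan pays $360 − $144 = $216.
Bill 3, $796: 40% coinsurance on $796 = $318.40. Cost to owner: $318.40. OOP to date $799.40. Plan pays $796 − $318.40 = $477.60.

$477.60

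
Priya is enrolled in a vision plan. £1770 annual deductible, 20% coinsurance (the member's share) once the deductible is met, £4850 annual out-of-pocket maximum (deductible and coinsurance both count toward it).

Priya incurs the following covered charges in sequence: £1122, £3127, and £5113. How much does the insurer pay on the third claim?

Bill 1, £1122: entire amount goes to the deductible. Member owes £1122 (running OOP £1122). Plan pays £1122 − £1122 = £0.
Bill 2, £3127: £648 finishes the deductible; £2479 goes to coinsurance; coinsurance £2479 × 20% = £495.80. Cost to member: £1143.80. OOP to date £2265.80. Insurer: £3127 − £1143.80 = £1983.20.
Bill 3, £5113: deductible met; 20% of £5113 = £1022.60. Member owes £1022.60 (running OOP £3288.40). Insurer: £5113 − £1022.60 = £4090.40.

£4090.40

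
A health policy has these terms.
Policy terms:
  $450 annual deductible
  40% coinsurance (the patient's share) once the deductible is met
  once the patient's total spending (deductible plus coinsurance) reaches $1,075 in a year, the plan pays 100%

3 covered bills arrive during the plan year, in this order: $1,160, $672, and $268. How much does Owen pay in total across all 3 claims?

$1,075

Bill 1, $1,160: deductible takes $450, $710 remains; coinsurance $710 × 40% = $284. Cost to patient: $734. OOP to date $734.
Bill 2, $672: 40% coinsurance on $672 = $268.80. Cost to patient: $268.80. OOP to date $1,002.80.
Bill 3, $268: deductible already satisfied, so patient's share is 40% × $268 = $107.20. That would push OOP to $1,110, over the $1,075 cap, so patient pays $1,075 − $1,002.80 = $72.20.
Summing the patient's payments: $734 + $268.80 + $72.20 = $1,075.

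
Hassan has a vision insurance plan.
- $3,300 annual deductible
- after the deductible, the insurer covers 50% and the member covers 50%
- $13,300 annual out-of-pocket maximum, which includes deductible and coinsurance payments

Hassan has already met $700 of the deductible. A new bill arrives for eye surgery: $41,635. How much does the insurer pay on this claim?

Deductible still to meet: $3,300 − $700 = $2,600.
After the $2,600 deductible portion, $41,635 − $2,600 = $39,035 is subject to coinsurance.
50% of $39,035 = $19,517.50 falls to the member.
Member responsibility before any cap: $2,600 + $19,517.50 = $22,117.50.
Year-to-date out-of-pocket would reach $700 + $22,117.50 = $22,817.50, above the $13,300 maximum, so the member pays only $13,300 − $700 = $12,600.
Insurer pays the balance: $41,635 − $12,600 = $29,035.

$29,035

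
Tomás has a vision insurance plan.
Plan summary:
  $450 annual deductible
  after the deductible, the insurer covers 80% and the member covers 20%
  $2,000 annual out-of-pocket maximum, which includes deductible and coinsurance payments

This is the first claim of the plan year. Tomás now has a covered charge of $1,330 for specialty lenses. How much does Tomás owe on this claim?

Deductible not yet touched, so the first $450 of the bill goes to the deductible.
That leaves $1,330 − $450 = $880 for coinsurance.
Member's 20% share of $880 is $176.
That puts the member's cost at $450 + $176 = $626 before any cap.
Year-to-date out-of-pocket becomes $0 + $626 = $626, still under the $2,000 maximum, so no cap applies.

$626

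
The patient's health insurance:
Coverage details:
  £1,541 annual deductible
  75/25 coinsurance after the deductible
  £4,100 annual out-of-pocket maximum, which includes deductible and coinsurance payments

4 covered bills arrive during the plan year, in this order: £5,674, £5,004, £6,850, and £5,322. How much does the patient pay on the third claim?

£274.75

Claim 1 (£5,674): £1,541 to deductible, leaving £4,133; coinsurance £4,133 × 25% = £1,033.25. Patient owes £2,574.25 (running OOP £2,574.25).
Claim 2 (£5,004): deductible already satisfied, so patient's share is 25% × £5,004 = £1,251. Patient owes £1,251 (running OOP £3,825.25).
Claim 3 (£6,850): 25% coinsurance on £6,850 = £1,712.50. Adding that to £3,825.25 gives £5,537.75, past the £4,100 cap; patient pays only £4,100 − £3,825.25 = £274.75.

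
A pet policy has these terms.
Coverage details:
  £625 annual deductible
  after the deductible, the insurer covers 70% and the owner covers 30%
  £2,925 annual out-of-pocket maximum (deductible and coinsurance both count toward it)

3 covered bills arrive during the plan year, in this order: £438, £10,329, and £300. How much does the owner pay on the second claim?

£2,487

Claim 1 — £438: all of it applies to the deductible. Owner pays £438; OOP now £438.
Claim 2 — £10,329: £187 to deductible, leaving £10,142; 30% of £10,142 = £3,042.60. Deductible plus coinsurance: £187 + £3,042.60 = £3,229.60. That would push OOP to £3,667.60, over the £2,925 cap, so owner pays £2,925 − £438 = £2,487.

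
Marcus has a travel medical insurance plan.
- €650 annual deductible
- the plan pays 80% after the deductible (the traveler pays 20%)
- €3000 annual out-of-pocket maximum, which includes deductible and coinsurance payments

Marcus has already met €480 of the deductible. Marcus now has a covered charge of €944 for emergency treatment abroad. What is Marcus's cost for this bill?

Remaining deductible: €650 − €480 = €170.
After the €170 deductible portion, €944 − €170 = €774 is subject to coinsurance.
Coinsurance: €774 × 20% = €154.80.
Traveler responsibility before any cap: €170 + €154.80 = €324.80.
Year-to-date out-of-pocket becomes €480 + €324.80 = €804.80, still under the €3000 maximum, so no cap applies.

€324.80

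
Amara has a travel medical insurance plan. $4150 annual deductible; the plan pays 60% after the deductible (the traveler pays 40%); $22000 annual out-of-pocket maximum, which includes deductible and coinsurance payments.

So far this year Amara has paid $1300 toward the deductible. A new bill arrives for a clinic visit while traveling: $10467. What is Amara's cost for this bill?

$5896.80

$1300 of the $4150 deductible is already met, leaving $2850.
The remaining $7617 (= $10467 − $2850) moves to coinsurance.
Coinsurance: $7617 × 40% = $3046.80.
So the traveler owes $2850 + $3046.80 = $5896.80 before any cap.
Year-to-date out-of-pocket becomes $1300 + $5896.80 = $7196.80, still under the $22000 maximum, so no cap applies.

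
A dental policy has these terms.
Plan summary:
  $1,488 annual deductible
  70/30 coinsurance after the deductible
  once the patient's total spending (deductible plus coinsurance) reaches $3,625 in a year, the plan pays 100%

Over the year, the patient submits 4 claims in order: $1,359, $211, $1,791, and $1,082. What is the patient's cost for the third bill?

Bill 1, $1,359: entire amount goes to the deductible. Patient owes $1,359 (running OOP $1,359).
Bill 2, $211: deductible takes $129, $82 remains; 30% of $82 = $24.60. Cost to patient: $153.60. OOP to date $1,512.60.
Bill 3, $1,791: 30% coinsurance on $1,791 = $537.30. Patient owes $537.30 (running OOP $2,049.90).

$537.30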